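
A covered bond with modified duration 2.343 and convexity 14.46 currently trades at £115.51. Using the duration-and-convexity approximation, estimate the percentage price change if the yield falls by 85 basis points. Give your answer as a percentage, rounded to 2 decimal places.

+2.04%

Duration effect: -D_mod·Δy = -2.343 × (-0.0085) = +0.0199155
Convexity effect: ½·C·(Δy)² = 0.5 × 14.46 × (-0.0085)² = +0.0005223675
ΔP/P ≈ +0.0199155 + 0.0005223675 = +0.0204378675
= +2.04378675%.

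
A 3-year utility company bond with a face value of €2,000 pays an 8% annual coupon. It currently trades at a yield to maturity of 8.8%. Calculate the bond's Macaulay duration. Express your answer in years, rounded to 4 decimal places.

2.7809 years

Periodic yield y = 0.088. Discount each cash flow and weight by its year:
  t   CF        PV=CF/(1+0.088)^t    t·PV
  1       160.00       147.0588       147.0588
  2       160.00       135.1644       270.3287
  3     2,160.00     1,677.1313     5,031.3939
  Σ                  1,959.3545     5,448.7815
Price P = Σ PV = 1,959.3545.
Macaulay duration = Σ(t·PV) / P = 5,448.7815 / 1,959.3545 = 2.78091 years.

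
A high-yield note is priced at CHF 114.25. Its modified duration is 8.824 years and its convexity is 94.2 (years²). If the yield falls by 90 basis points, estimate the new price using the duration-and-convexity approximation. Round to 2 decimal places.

Duration effect: -D_mod·Δy = -8.824 × (-0.009) = +0.079416
Convexity effect: ½·C·(Δy)² = 0.5 × 94.2 × (-0.009)² = +0.0038151
ΔP/P ≈ +0.079416 + 0.0038151 = +0.0832311
New price ≈ 114.25 × (1 + 0.0832311) = 123.759153175.

CHF 123.76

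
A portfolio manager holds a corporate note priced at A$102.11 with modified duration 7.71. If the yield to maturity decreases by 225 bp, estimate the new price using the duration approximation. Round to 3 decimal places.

A$119.824

Duration approximation: ΔP/P ≈ -D_mod · Δy = -7.71 × (-0.0225) = +0.173475.
New price ≈ 102.11 × (1 + 0.173475) = 119.82353225.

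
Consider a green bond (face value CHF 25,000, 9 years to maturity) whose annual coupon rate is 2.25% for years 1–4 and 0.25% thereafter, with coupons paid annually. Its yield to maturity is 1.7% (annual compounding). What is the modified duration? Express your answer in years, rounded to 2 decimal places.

8.25 years

Periodic yield y = 0.017. First find Macaulay duration:
  t   CF        PV=CF/(1+0.017)^t    t·PV
  1       562.50       553.0973       553.0973
  2       562.50       543.8519     1,087.7037
  3       562.50       534.7609     1,604.2828
  4       562.50       525.8220     2,103.2878
  5        62.50        57.4480       287.2402
  6        62.50        56.4878       338.9265
  7        62.50        55.5435       388.8046
  8        62.50        54.6151       436.9205
  9    25,062.50    21,534.5506   193,810.9557
  Σ                 23,916.1771   200,611.2192
P = 23,916.1771; Macaulay duration = 200,611.2192 / 23,916.1771 = 8.38810 years.
Modified duration = D_Mac / (1 + y) = 8.38810 / 1.017 = 8.24788 years.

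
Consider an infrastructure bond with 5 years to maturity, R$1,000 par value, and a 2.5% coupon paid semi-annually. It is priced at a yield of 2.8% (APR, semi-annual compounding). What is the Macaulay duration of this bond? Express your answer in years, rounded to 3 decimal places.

Periodic yield y = 0.014. Discount each cash flow and weight by its period:
  t   CF        PV=CF/(1+0.014)^t    t·PV
  1        12.50        12.3274        12.3274
  2        12.50        12.1572        24.3144
  3        12.50        11.9894        35.9681
  4        12.50        11.8238        47.2953
  5        12.50        11.6606        58.3029
  6        12.50        11.4996        68.9975
  7        12.50        11.3408        79.3857
  8        12.50        11.1842        89.4739
  9        12.50        11.0298        99.2684
  10    1,012.50       881.0803     8,810.8028
  Σ                    986.0932     9,326.1365
Price P = Σ PV = 986.0932.
Macaulay duration = Σ(t·PV) / P = 9,326.1365 / 986.0932 = 9.45766 half-year periods.
In years: 9.45766 / 2 = 4.72883 years.

4.729 years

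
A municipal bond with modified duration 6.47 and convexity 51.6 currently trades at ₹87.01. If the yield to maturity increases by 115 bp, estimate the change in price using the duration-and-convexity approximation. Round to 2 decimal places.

Duration effect: -D_mod·Δy = -6.47 × (+0.0115) = -0.074405
Convexity effect: ½·C·(Δy)² = 0.5 × 51.6 × (0.0115)² = +0.00341205
ΔP/P ≈ -0.074405 + 0.00341205 = -0.07099295
ΔP ≈ 87.01 × (-0.07099295) = -6.1770965795.

-₹6.18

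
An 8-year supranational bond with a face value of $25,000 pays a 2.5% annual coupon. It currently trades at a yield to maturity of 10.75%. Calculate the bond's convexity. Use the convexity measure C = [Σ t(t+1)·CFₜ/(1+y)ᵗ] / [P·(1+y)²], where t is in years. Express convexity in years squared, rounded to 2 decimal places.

With y = 0.1075:
  t   CF        PV=CF/(1+0.1075)^t    t·PV        t(t+1)·PV
  1       625.00       564.3341       564.3341       1,128.6682
  2       625.00       509.5567     1,019.1135       3,057.3404
  3       625.00       460.0964     1,380.2891       5,521.1565
  4       625.00       415.4369     1,661.7476       8,308.7382
  5       625.00       375.1123     1,875.5617      11,253.3700
  6       625.00       338.7019     2,032.2113      14,225.4790
  7       625.00       305.8256     2,140.7794      17,126.2350
  8    25,625.00    11,321.7613    90,574.0905     815,166.8148
  Σ                 14,290.8253   101,248.1272     875,787.8020
P = 14,290.8253.
Convexity = Σ t(t+1)·PV / [P·(1+y)²] = 875,787.8020 / (14,290.8253 × 1.226556) = 49.96364.

49.96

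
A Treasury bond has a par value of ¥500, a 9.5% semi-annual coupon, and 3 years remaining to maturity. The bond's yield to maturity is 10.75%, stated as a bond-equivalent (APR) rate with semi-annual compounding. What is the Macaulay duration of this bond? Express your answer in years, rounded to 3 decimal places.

2.674 years

Periodic yield y = 0.05375. Discount each cash flow and weight by its period:
  t   CF        PV=CF/(1+0.05375)^t    t·PV
  1        23.75        22.5386        22.5386
  2        23.75        21.3889        42.7778
  3        23.75        20.2979        60.8937
  4        23.75        19.2625        77.0501
  5        23.75        18.2800        91.3999
  6       523.75       382.5591     2,295.3545
  Σ                    484.3269     2,590.0145
Price P = Σ PV = 484.3269.
Macaulay duration = Σ(t·PV) / P = 2,590.0145 / 484.3269 = 5.34766 half-year periods.
In years: 5.34766 / 2 = 2.67383 years.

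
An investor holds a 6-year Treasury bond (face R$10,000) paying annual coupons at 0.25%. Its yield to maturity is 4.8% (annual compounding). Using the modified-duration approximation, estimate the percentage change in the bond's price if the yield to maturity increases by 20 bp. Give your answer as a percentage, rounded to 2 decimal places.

-1.14%

Periodic yield y = 0.048. Modified duration first:
  t   CF        PV=CF/(1+0.048)^t    t·PV
  1        25.00        23.8550        23.8550
  2        25.00        22.7624        45.5247
  3        25.00        21.7198        65.1595
  4        25.00        20.7250        82.9001
  5        25.00        19.7758        98.8789
  6    10,025.00     7,566.8772    45,401.2631
  Σ                  7,675.7151    45,717.5812
P = 7,675.7151; D_Mac = 5.95613 yrs; D_mod = 5.95613/(1+0.048) = 5.68333 yrs.
ΔP/P ≈ -D_mod · Δy = -5.68333 × (+0.002) = -0.011367 = -1.1367%.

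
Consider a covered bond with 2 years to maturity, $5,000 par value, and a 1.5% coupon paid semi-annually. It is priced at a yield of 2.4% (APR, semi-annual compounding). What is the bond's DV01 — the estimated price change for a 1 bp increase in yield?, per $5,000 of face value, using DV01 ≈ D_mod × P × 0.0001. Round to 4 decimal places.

$0.9600

Periodic yield y = 0.012.
  t   CF        PV=CF/(1+0.012)^t    t·PV
  1        37.50        37.0553        37.0553
  2        37.50        36.6159        73.2319
  3        37.50        36.1818       108.5453
  4     5,037.50     4,802.7835    19,211.1340
  Σ                  4,912.6365    19,429.9665
P = 4,912.6365; D_Mac = 3.95510 half-year periods = 1.97755 yrs; D_mod = 1.95410 yrs.
DV01 ≈ 1.95410 × 4,912.6365 × 0.0001 = 0.959979.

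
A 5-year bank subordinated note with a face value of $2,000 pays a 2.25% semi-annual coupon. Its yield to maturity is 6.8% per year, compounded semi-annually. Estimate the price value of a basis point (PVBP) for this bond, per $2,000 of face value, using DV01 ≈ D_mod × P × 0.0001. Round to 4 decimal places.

Periodic yield y = 0.034.
  t   CF        PV=CF/(1+0.034)^t    t·PV
  1        22.50        21.7602        21.7602
  2        22.50        21.0446        42.0893
  3        22.50        20.3526        61.0579
  4        22.50        19.6834        78.7336
  5        22.50        19.0362        95.1809
  6        22.50        18.4102       110.4614
  7        22.50        17.8049       124.6341
  8        22.50        17.2194       137.7553
  9        22.50        16.6532       149.8788
  10    2,022.50     1,447.7152    14,477.1523
  Σ                  1,619.6800    15,298.7037
P = 1,619.6800; D_Mac = 9.44551 half-year periods = 4.72276 yrs; D_mod = 4.56746 yrs.
DV01 ≈ 4.56746 × 1,619.6800 × 0.0001 = 0.739783.

$0.7398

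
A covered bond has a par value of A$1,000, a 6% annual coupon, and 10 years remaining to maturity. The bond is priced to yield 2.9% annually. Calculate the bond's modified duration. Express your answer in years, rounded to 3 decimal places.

Periodic yield y = 0.029. First find Macaulay duration:
  t   CF        PV=CF/(1+0.029)^t    t·PV
  1        60.00        58.3090        58.3090
  2        60.00        56.6657       113.3315
  3        60.00        55.0687       165.2062
  4        60.00        53.5168       214.0670
  5        60.00        52.0085       260.0425
  6        60.00        50.5428       303.2566
  7        60.00        49.1183       343.8283
  8        60.00        47.7340       381.8724
  9        60.00        46.3888       417.4989
  10    1,060.00       796.4383     7,964.3827
  Σ                  1,265.7909    10,221.7952
P = 1,265.7909; Macaulay duration = 10,221.7952 / 1,265.7909 = 8.07542 years.
Modified duration = D_Mac / (1 + y) = 8.07542 / 1.029 = 7.84783 years.

7.848 years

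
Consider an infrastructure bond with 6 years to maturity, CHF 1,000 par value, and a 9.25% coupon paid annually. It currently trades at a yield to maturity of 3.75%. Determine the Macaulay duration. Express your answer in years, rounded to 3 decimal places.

Periodic yield y = 0.0375. Discount each cash flow and weight by its year:
  t   CF        PV=CF/(1+0.0375)^t    t·PV
  1        92.50        89.1566        89.1566
  2        92.50        85.9341       171.8682
  3        92.50        82.8280       248.4841
  4        92.50        79.8343       319.3370
  5        92.50        76.9487       384.7434
  6     1,092.50       875.9772     5,255.8633
  Σ                  1,290.6789     6,469.4528
Price P = Σ PV = 1,290.6789.
Macaulay duration = Σ(t·PV) / P = 6,469.4528 / 1,290.6789 = 5.01244 years.

5.012 years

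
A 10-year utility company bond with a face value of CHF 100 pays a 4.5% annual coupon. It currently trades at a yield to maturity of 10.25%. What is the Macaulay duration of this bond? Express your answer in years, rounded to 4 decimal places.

7.7742 years

Periodic yield y = 0.1025. Discount each cash flow and weight by its year:
  t   CF        PV=CF/(1+0.1025)^t    t·PV
  1         4.50         4.0816         4.0816
  2         4.50         3.7022         7.4043
  3         4.50         3.3580        10.0739
  4         4.50         3.0458        12.1831
  5         4.50         2.7626        13.8130
  6         4.50         2.5058        15.0346
  7         4.50         2.2728        15.9096
  8         4.50         2.0615        16.4920
  9         4.50         1.8698        16.8286
  10      104.50        39.3850       393.8495
  Σ                     65.0450       505.6704
Price P = Σ PV = 65.0450.
Macaulay duration = Σ(t·PV) / P = 505.6704 / 65.0450 = 7.77416 years.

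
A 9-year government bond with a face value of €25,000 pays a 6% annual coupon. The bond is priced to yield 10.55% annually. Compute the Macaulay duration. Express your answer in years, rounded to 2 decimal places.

Periodic yield y = 0.1055. Discount each cash flow and weight by its year:
  t   CF        PV=CF/(1+0.1055)^t    t·PV
  1     1,500.00     1,356.8521     1,356.8521
  2     1,500.00     1,227.3651     2,454.7302
  3     1,500.00     1,110.2353     3,330.7058
  4     1,500.00     1,004.2834     4,017.1335
  5     1,500.00       908.4427     4,542.2133
  6     1,500.00       821.7482     4,930.4894
  7     1,500.00       743.3272     5,203.2905
  8     1,500.00       672.3901     5,379.1205
  9    26,500.00    10,745.2655    96,707.3897
  Σ                 18,589.9095   127,921.9249
Price P = Σ PV = 18,589.9095.
Macaulay duration = Σ(t·PV) / P = 127,921.9249 / 18,589.9095 = 6.88126 years.

6.88 years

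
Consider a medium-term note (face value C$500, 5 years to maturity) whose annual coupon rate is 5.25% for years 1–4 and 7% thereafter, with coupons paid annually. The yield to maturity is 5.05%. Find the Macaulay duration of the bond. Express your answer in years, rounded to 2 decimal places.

Periodic yield y = 0.0505. Discount each cash flow and weight by its year:
  t   CF        PV=CF/(1+0.0505)^t    t·PV
  1        26.25        24.9881        24.9881
  2        26.25        23.7869        47.5737
  3        26.25        22.6434        67.9301
  4        26.25        21.5549        86.2194
  5       535.00       418.1899     2,090.9493
  Σ                    511.1631     2,317.6607
Price P = Σ PV = 511.1631.
Macaulay duration = Σ(t·PV) / P = 2,317.6607 / 511.1631 = 4.53409 years.

4.53 years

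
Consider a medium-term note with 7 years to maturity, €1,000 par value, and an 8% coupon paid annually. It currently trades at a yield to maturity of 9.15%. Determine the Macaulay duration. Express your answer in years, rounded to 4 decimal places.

Periodic yield y = 0.0915. Discount each cash flow and weight by its year:
  t   CF        PV=CF/(1+0.0915)^t    t·PV
  1        80.00        73.2936        73.2936
  2        80.00        67.1495       134.2989
  3        80.00        61.5203       184.5610
  4        80.00        56.3631       225.4525
  5        80.00        51.6382       258.1911
  6        80.00        47.3094       283.8565
  7     1,080.00       585.1370     4,095.9591
  Σ                    942.4112     5,255.6128
Price P = Σ PV = 942.4112.
Macaulay duration = Σ(t·PV) / P = 5,255.6128 / 942.4112 = 5.57677 years.

5.5768 years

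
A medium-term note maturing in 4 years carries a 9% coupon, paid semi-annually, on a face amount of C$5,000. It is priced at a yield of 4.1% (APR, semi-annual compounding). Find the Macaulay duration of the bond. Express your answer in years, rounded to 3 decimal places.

3.497 years

Periodic yield y = 0.0205. Discount each cash flow and weight by its period:
  t   CF        PV=CF/(1+0.0205)^t    t·PV
  1       225.00       220.4802       220.4802
  2       225.00       216.0511       432.1022
  3       225.00       211.7110       635.1331
  4       225.00       207.4581       829.8326
  5       225.00       203.2907     1,016.4534
  6       225.00       199.2069     1,195.2416
  7       225.00       195.2052     1,366.4366
  8     5,225.00     4,442.0375    35,536.3001
  Σ                  5,895.4408    41,231.9799
Price P = Σ PV = 5,895.4408.
Macaulay duration = Σ(t·PV) / P = 41,231.9799 / 5,895.4408 = 6.99388 half-year periods.
In years: 6.99388 / 2 = 3.49694 years.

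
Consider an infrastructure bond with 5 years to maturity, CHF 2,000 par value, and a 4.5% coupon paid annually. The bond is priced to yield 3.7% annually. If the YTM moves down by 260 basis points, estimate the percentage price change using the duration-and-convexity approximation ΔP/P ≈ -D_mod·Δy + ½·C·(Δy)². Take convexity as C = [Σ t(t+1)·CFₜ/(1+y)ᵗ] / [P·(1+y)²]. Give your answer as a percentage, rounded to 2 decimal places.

+12.36%

With y = 0.037:
  t   CF        PV=CF/(1+0.037)^t    t·PV        t(t+1)·PV
  1        90.00        86.7888        86.7888         173.5776
  2        90.00        83.6922       167.3844         502.1532
  3        90.00        80.7061       242.1182         968.4729
  4        90.00        77.8265       311.3060       1,556.5299
  5     2,090.00     1,742.8199     8,714.0994      52,284.5963
  Σ                  2,071.8335     9,521.6968      55,485.3300
P = 2,071.8335; D_Mac = 4.59578 yrs; D_mod = 4.43181 yrs; C = 24.90381.
Duration effect: -4.43181 × (-0.026) = +0.115227
Convexity effect: 0.5 × 24.90381 × (-0.026)² = +0.0084175
ΔP/P ≈ +0.115227 + 0.0084175 = +0.123644 = +12.3644%.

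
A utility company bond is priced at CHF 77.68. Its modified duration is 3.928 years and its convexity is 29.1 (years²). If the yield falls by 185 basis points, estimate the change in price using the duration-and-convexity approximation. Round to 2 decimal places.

Duration effect: -D_mod·Δy = -3.928 × (-0.0185) = +0.072668
Convexity effect: ½·C·(Δy)² = 0.5 × 29.1 × (-0.0185)² = +0.0049797375
ΔP/P ≈ +0.072668 + 0.0049797375 = +0.0776477375
ΔP ≈ 77.68 × (+0.0776477375) = +6.031676249.

+CHF 6.03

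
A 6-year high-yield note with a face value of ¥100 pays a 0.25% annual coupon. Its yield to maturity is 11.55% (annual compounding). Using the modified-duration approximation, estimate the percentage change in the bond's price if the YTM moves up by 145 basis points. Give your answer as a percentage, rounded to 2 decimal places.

Periodic yield y = 0.1155. Modified duration first:
  t   CF        PV=CF/(1+0.1155)^t    t·PV
  1         0.25         0.2241         0.2241
  2         0.25         0.2009         0.4018
  3         0.25         0.1801         0.5403
  4         0.25         0.1615         0.6458
  5         0.25         0.1447         0.7237
  6       100.25        52.0316       312.1894
  Σ                     52.9429       314.7252
P = 52.9429; D_Mac = 5.94462 yrs; D_mod = 5.94462/(1+0.1155) = 5.32910 yrs.
ΔP/P ≈ -D_mod · Δy = -5.32910 × (+0.0145) = -0.077272 = -7.7272%.

-7.73%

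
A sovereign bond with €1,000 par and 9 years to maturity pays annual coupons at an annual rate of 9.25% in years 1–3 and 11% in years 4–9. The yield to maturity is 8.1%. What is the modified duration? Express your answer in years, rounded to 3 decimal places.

Periodic yield y = 0.081. First find Macaulay duration:
  t   CF        PV=CF/(1+0.081)^t    t·PV
  1        92.50        85.5689        85.5689
  2        92.50        79.1572       158.3144
  3        92.50        73.2259       219.6777
  4       110.00        80.5545       322.2181
  5       110.00        74.5185       372.5926
  6       110.00        68.9348       413.6088
  7       110.00        63.7695       446.3863
  8       110.00        58.9912       471.9295
  9     1,110.00       550.6704     4,956.0336
  Σ                  1,135.3909     7,446.3298
P = 1,135.3909; Macaulay duration = 7,446.3298 / 1,135.3909 = 6.55838 years.
Modified duration = D_Mac / (1 + y) = 6.55838 / 1.081 = 6.06696 years.

6.067 years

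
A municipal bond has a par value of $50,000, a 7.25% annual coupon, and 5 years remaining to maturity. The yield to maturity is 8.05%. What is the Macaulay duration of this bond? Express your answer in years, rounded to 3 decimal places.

Periodic yield y = 0.0805. Discount each cash flow and weight by its year:
  t   CF        PV=CF/(1+0.0805)^t    t·PV
  1     3,625.00     3,354.9283     3,354.9283
  2     3,625.00     3,104.9776     6,209.9552
  3     3,625.00     2,873.6488     8,620.9465
  4     3,625.00     2,659.5547    10,638.2188
  5    53,625.00    36,411.9090   182,059.5452
  Σ                 48,405.0184   210,883.5939
Price P = Σ PV = 48,405.0184.
Macaulay duration = Σ(t·PV) / P = 210,883.5939 / 48,405.0184 = 4.35665 years.

4.357 years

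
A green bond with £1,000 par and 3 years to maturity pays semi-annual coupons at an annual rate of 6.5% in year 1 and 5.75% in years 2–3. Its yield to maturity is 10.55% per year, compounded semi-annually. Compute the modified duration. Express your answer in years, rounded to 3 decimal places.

2.627 years

Periodic yield y = 0.05275. First find Macaulay duration:
  t   CF        PV=CF/(1+0.05275)^t    t·PV
  1        32.50        30.8715        30.8715
  2        32.50        29.3247        58.6493
  3        28.75        24.6412        73.9236
  4        28.75        23.4065        93.6261
  5        28.75        22.2337       111.1685
  6     1,028.75       755.7155     4,534.2932
  Σ                    886.1931     4,902.5322
P = 886.1931; Macaulay duration = 4,902.5322 / 886.1931 = 5.53213 half-year periods = 2.76606 years.
Modified duration = D_Mac / (1 + y) = 2.76606 / 1.05275 = 2.62746 years.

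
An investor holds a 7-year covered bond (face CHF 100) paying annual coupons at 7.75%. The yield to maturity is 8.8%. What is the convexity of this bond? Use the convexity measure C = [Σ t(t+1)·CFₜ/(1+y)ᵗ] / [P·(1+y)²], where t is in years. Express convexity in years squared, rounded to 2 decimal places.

35.05

With y = 0.088:
  t   CF        PV=CF/(1+0.088)^t    t·PV        t(t+1)·PV
  1         7.75         7.1232         7.1232          14.2463
  2         7.75         6.5470        13.0940          39.2821
  3         7.75         6.0175        18.0525          72.2098
  4         7.75         5.5308        22.1231         110.6155
  5         7.75         5.0834        25.4172         152.5030
  6         7.75         4.6723        28.0336         196.2355
  7       107.75        59.7056       417.9391       3,343.5132
  Σ                     94.6797       531.7827       3,928.6055
P = 94.6797.
Convexity = Σ t(t+1)·PV / [P·(1+y)²] = 3,928.6055 / (94.6797 × 1.183744) = 35.05287.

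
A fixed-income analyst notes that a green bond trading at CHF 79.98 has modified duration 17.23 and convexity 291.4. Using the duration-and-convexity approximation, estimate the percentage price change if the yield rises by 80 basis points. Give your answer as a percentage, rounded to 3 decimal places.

-12.852%

Duration effect: -D_mod·Δy = -17.23 × (+0.008) = -0.137840
Convexity effect: ½·C·(Δy)² = 0.5 × 291.4 × (0.008)² = +0.0093248
ΔP/P ≈ -0.137840 + 0.0093248 = -0.1285152
= -12.85152%.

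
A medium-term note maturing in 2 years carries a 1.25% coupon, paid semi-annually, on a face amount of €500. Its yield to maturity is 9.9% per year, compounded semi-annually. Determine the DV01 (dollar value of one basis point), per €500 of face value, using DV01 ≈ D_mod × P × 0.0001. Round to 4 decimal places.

Periodic yield y = 0.0495.
  t   CF        PV=CF/(1+0.0495)^t    t·PV
  1        3.125         2.9776         2.9776
  2        3.125         2.8372         5.6743
  3        3.125         2.7034         8.1101
  4      503.125       414.7115     1,658.8462
  Σ                    423.2297     1,675.6082
P = 423.2297; D_Mac = 3.95910 half-year periods = 1.97955 yrs; D_mod = 1.88618 yrs.
DV01 ≈ 1.88618 × 423.2297 × 0.0001 = 0.079829.

€0.0798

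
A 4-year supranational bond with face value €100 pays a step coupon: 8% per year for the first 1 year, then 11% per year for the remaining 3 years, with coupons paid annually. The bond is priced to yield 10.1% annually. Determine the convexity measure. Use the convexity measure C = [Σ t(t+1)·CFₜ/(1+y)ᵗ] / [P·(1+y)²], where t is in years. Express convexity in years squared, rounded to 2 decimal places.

With y = 0.101:
  t   CF        PV=CF/(1+0.101)^t    t·PV        t(t+1)·PV
  1         8.00         7.2661         7.2661          14.5322
  2        11.00         9.0744        18.1488          54.4464
  3        11.00         8.2420        24.7259          98.9036
  4       111.00        75.5394       302.1577       1,510.7886
  Σ                    100.1219       352.2985       1,678.6708
P = 100.1219.
Convexity = Σ t(t+1)·PV / [P·(1+y)²] = 1,678.6708 / (100.1219 × 1.212201) = 13.83126.

13.83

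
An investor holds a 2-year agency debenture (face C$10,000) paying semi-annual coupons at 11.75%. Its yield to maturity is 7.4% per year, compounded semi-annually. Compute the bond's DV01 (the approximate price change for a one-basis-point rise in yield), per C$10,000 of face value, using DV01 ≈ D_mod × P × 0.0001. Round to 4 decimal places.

C$1.9220

Periodic yield y = 0.037.
  t   CF        PV=CF/(1+0.037)^t    t·PV
  1       587.50       566.5381       566.5381
  2       587.50       546.3241     1,092.6482
  3       587.50       526.8313     1,580.4940
  4    10,587.50     9,155.4226    36,621.6906
  Σ                 10,795.1162    39,861.3709
P = 10,795.1162; D_Mac = 3.69254 half-year periods = 1.84627 yrs; D_mod = 1.78039 yrs.
DV01 ≈ 1.78039 × 10,795.1162 × 0.0001 = 1.921956.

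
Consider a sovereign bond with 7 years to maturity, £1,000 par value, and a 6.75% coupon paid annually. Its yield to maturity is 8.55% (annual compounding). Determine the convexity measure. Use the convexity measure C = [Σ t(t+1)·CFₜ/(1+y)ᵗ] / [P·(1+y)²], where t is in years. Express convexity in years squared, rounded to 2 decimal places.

36.28

With y = 0.0855:
  t   CF        PV=CF/(1+0.0855)^t    t·PV        t(t+1)·PV
  1        67.50        62.1833        62.1833         124.3667
  2        67.50        57.2854       114.5708         343.7125
  3        67.50        52.7733       158.3199         633.2797
  4        67.50        48.6166       194.4663         972.3317
  5        67.50        44.7873       223.9364       1,343.6182
  6        67.50        41.2596       247.5575       1,732.9024
  7     1,067.50       601.1171     4,207.8198      33,662.5581
  Σ                    908.0226     5,208.8540      38,812.7693
P = 908.0226.
Convexity = Σ t(t+1)·PV / [P·(1+y)²] = 38,812.7693 / (908.0226 × 1.178310) = 36.27591.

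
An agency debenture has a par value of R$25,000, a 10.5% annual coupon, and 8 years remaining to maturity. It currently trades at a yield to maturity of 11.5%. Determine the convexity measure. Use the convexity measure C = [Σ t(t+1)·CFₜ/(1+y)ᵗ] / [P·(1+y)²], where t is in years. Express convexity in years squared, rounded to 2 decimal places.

36.54

With y = 0.115:
  t   CF        PV=CF/(1+0.115)^t    t·PV        t(t+1)·PV
  1     2,625.00     2,354.2601     2,354.2601       4,708.5202
  2     2,625.00     2,111.4440     4,222.8881      12,668.6642
  3     2,625.00     1,893.6718     5,681.0153      22,724.0613
  4     2,625.00     1,698.3603     6,793.4413      33,967.2067
  5     2,625.00     1,523.1931     7,615.9656      45,695.7937
  6     2,625.00     1,366.0925     8,196.5549      57,375.8845
  7     2,625.00     1,225.1951     8,576.3654      68,610.9232
  8    27,625.00    11,563.8739    92,510.9913     832,598.9216
  Σ                 23,736.0908   135,951.4820   1,078,349.9754
P = 23,736.0908.
Convexity = Σ t(t+1)·PV / [P·(1+y)²] = 1,078,349.9754 / (23,736.0908 × 1.243225) = 36.54271.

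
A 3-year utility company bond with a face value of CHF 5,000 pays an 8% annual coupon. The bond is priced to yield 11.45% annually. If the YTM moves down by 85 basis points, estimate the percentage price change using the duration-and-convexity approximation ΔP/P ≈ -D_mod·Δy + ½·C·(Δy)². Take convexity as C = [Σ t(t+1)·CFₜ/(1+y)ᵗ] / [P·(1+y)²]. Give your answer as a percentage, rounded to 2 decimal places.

+2.15%

With y = 0.1145:
  t   CF        PV=CF/(1+0.1145)^t    t·PV        t(t+1)·PV
  1       400.00       358.9053       358.9053         717.8107
  2       400.00       322.0326       644.0652       1,932.1956
  3     5,400.00     3,900.7987    11,702.3962      46,809.5846
  Σ                  4,581.7367    12,705.3667      49,459.5909
P = 4,581.7367; D_Mac = 2.77305 yrs; D_mod = 2.48815 yrs; C = 8.69081.
Duration effect: -2.48815 × (-0.0085) = +0.021149
Convexity effect: 0.5 × 8.69081 × (-0.0085)² = +0.0003140
ΔP/P ≈ +0.021149 + 0.0003140 = +0.021463 = +2.1463%.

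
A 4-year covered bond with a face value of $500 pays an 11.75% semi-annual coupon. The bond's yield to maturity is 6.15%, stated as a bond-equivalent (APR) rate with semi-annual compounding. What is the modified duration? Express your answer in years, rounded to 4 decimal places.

Periodic yield y = 0.03075. First find Macaulay duration:
  t   CF        PV=CF/(1+0.03075)^t    t·PV
  1       29.375        28.4987        28.4987
  2       29.375        27.6485        55.2970
  3       29.375        26.8236        80.4709
  4       29.375        26.0234       104.0937
  5       29.375        25.2471       126.2354
  6       29.375        24.4939       146.9634
  7       29.375        23.7632       166.3422
  8      529.375       415.4671     3,323.7371
  Σ                    597.9655     4,031.6384
P = 597.9655; Macaulay duration = 4,031.6384 / 597.9655 = 6.74226 half-year periods = 3.37113 years.
Modified duration = D_Mac / (1 + y) = 3.37113 / 1.03075 = 3.27056 years.

3.2706 years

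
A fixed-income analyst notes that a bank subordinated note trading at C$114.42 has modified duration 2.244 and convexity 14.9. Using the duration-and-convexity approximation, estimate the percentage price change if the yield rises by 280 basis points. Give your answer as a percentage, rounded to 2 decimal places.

Duration effect: -D_mod·Δy = -2.244 × (+0.028) = -0.062832
Convexity effect: ½·C·(Δy)² = 0.5 × 14.9 × (0.028)² = +0.0058408
ΔP/P ≈ -0.062832 + 0.0058408 = -0.0569912
= -5.69912%.

-5.70%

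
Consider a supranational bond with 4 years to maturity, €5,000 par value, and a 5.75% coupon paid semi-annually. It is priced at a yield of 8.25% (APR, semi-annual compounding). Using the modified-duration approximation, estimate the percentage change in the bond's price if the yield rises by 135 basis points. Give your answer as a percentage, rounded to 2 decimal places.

-4.68%

Periodic yield y = 0.04125. Modified duration first:
  t   CF        PV=CF/(1+0.04125)^t    t·PV
  1       143.75       138.0552       138.0552
  2       143.75       132.5860       265.1721
  3       143.75       127.3335       382.0006
  4       143.75       122.2891       489.1565
  5       143.75       117.4445       587.2226
  6       143.75       112.7919       676.7512
  7       143.75       108.3235       758.2646
  8     5,143.75     3,722.5431    29,780.3450
  Σ                  4,581.3669    33,076.9678
P = 4,581.3669; D_Mac = 7.21989 half-year periods = 3.60995 yrs; D_mod = 3.60995/(1+0.04125) = 3.46693 yrs.
ΔP/P ≈ -D_mod · Δy = -3.46693 × (+0.0135) = -0.046804 = -4.6804%.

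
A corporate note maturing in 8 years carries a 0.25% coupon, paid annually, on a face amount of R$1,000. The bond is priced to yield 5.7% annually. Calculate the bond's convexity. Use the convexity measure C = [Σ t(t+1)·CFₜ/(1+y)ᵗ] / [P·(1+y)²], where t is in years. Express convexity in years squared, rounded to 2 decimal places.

With y = 0.057:
  t   CF        PV=CF/(1+0.057)^t    t·PV        t(t+1)·PV
  1         2.50         2.3652         2.3652           4.7304
  2         2.50         2.2376         4.4753          13.4258
  3         2.50         2.1170         6.3509          25.4037
  4         2.50         2.0028         8.0112          40.0562
  5         2.50         1.8948         9.4740          56.8442
  6         2.50         1.7926        10.7558          75.2904
  7         2.50         1.6960        11.8717          94.9736
  8     1,002.50       643.4051     5,147.2406      46,325.1655
  Σ                    657.5111     5,200.5447      46,635.8898
P = 657.5111.
Convexity = Σ t(t+1)·PV / [P·(1+y)²] = 46,635.8898 / (657.5111 × 1.117249) = 63.48443.

63.48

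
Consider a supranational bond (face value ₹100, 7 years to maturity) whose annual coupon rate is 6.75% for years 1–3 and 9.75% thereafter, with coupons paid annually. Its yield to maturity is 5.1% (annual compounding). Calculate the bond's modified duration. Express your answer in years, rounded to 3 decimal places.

5.548 years

Periodic yield y = 0.051. First find Macaulay duration:
  t   CF        PV=CF/(1+0.051)^t    t·PV
  1         6.75         6.4225         6.4225
  2         6.75         6.1108        12.2216
  3         6.75         5.8143        17.4428
  4         9.75         7.9909        31.9635
  5         9.75         7.6031        38.0155
  6         9.75         7.2342        43.4050
  7       109.75        77.4793       542.3549
  Σ                    118.6549       691.8257
P = 118.6549; Macaulay duration = 691.8257 / 118.6549 = 5.83057 years.
Modified duration = D_Mac / (1 + y) = 5.83057 / 1.051 = 5.54764 years.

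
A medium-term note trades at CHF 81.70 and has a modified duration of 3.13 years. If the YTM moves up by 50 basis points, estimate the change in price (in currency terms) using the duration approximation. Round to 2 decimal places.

Duration approximation: ΔP/P ≈ -D_mod · Δy = -3.13 × (+0.005) = -0.015650.
ΔP ≈ 81.70 × (-0.015650) = -1.278605.

-CHF 1.28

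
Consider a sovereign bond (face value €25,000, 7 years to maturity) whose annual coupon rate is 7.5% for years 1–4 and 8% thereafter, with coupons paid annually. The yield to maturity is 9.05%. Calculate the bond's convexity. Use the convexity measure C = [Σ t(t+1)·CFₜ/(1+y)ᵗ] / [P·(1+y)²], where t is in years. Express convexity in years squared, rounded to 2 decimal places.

With y = 0.0905:
  t   CF        PV=CF/(1+0.0905)^t    t·PV        t(t+1)·PV
  1     1,875.00     1,719.3948     1,719.3948       3,438.7895
  2     1,875.00     1,576.7031     3,153.4063       9,460.2188
  3     1,875.00     1,445.8534     4,337.5602      17,350.2409
  4     1,875.00     1,325.8628     5,303.4513      26,517.2564
  5     2,000.00     1,296.8855     6,484.4277      38,906.5660
  6     2,000.00     1,189.2577     7,135.5463      49,948.8239
  7    27,000.00    14,722.5851   103,058.0960     824,464.7683
  Σ                 23,276.5425   131,191.8825     970,086.6639
P = 23,276.5425.
Convexity = Σ t(t+1)·PV / [P·(1+y)²] = 970,086.6639 / (23,276.5425 × 1.189190) = 35.04618.

35.05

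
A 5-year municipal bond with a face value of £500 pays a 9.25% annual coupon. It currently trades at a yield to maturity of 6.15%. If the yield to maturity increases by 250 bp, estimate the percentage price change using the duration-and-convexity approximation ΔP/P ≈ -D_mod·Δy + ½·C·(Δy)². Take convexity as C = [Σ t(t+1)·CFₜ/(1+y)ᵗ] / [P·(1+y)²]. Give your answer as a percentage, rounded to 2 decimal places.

-9.39%

With y = 0.0615:
  t   CF        PV=CF/(1+0.0615)^t    t·PV        t(t+1)·PV
  1        46.25        43.5704        43.5704          87.1408
  2        46.25        41.0461        82.0922         246.2765
  3        46.25        38.6680       116.0040         464.0160
  4        46.25        36.4277       145.7108         728.5540
  5       546.25       405.3139     2,026.5693      12,159.4159
  Σ                    565.0261     2,413.9467      13,685.4032
P = 565.0261; D_Mac = 4.27227 yrs; D_mod = 4.02475 yrs; C = 21.49558.
Duration effect: -4.02475 × (+0.025) = -0.100619
Convexity effect: 0.5 × 21.49558 × (0.025)² = +0.0067174
ΔP/P ≈ -0.100619 + 0.0067174 = -0.093901 = -9.3901%.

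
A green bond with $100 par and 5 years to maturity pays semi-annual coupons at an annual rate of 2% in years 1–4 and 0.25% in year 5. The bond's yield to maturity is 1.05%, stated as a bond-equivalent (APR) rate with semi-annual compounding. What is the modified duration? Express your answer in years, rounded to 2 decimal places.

4.76 years

Periodic yield y = 0.00525. First find Macaulay duration:
  t   CF        PV=CF/(1+0.00525)^t    t·PV
  1        1.000         0.9948         0.9948
  2        1.000         0.9896         1.9792
  3        1.000         0.9844         2.9532
  4        1.000         0.9793         3.9171
  5        1.000         0.9742         4.8708
  6        1.000         0.9691         5.8144
  7        1.000         0.9640         6.7481
  8        1.000         0.9590         7.6718
  9        0.125         0.1192         1.0732
  10     100.125        95.0171       950.1709
  Σ                    102.9506       986.1934
P = 102.9506; Macaulay duration = 986.1934 / 102.9506 = 9.57929 half-year periods = 4.78964 years.
Modified duration = D_Mac / (1 + y) = 4.78964 / 1.00525 = 4.76463 years.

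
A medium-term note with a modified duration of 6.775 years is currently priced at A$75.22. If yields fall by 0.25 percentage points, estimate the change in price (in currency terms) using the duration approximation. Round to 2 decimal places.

+A$1.27

Duration approximation: ΔP/P ≈ -D_mod · Δy = -6.775 × (-0.0025) = +0.0169375.
ΔP ≈ 75.22 × (+0.0169375) = +1.27403875.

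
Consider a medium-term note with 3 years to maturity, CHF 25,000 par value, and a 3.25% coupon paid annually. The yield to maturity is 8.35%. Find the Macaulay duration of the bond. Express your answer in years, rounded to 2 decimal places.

2.90 years

Periodic yield y = 0.0835. Discount each cash flow and weight by its year:
  t   CF        PV=CF/(1+0.0835)^t    t·PV
  1       812.50       749.8846       749.8846
  2       812.50       692.0947     1,384.1894
  3    25,812.50    20,292.8629    60,878.5888
  Σ                 21,734.8423    63,012.6629
Price P = Σ PV = 21,734.8423.
Macaulay duration = Σ(t·PV) / P = 63,012.6629 / 21,734.8423 = 2.89915 years.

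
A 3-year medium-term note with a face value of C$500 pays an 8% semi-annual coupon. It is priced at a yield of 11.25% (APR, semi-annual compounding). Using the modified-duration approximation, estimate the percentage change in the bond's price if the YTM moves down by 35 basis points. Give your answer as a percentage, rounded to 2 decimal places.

+0.90%

Periodic yield y = 0.05625. Modified duration first:
  t   CF        PV=CF/(1+0.05625)^t    t·PV
  1        20.00        18.9349        18.9349
  2        20.00        17.9265        35.8531
  3        20.00        16.9719        50.9156
  4        20.00        16.0680        64.2722
  5        20.00        15.2124        76.0618
  6       520.00       374.4579     2,246.7475
  Σ                    459.5716     2,492.7851
P = 459.5716; D_Mac = 5.42415 half-year periods = 2.71207 yrs; D_mod = 2.71207/(1+0.05625) = 2.56764 yrs.
ΔP/P ≈ -D_mod · Δy = -2.56764 × (-0.0035) = +0.008987 = +0.8987%.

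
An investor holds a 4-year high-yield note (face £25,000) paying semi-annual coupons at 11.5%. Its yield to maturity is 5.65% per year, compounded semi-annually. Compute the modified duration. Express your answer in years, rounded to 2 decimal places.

Periodic yield y = 0.02825. First find Macaulay duration:
  t   CF        PV=CF/(1+0.02825)^t    t·PV
  1     1,437.50     1,398.0063     1,398.0063
  2     1,437.50     1,359.5977     2,719.1954
  3     1,437.50     1,322.2443     3,966.7329
  4     1,437.50     1,285.9171     5,143.6685
  5     1,437.50     1,250.5880     6,252.9401
  6     1,437.50     1,216.2295     7,297.3772
  7     1,437.50     1,182.8150     8,279.7051
  8    26,437.50    21,155.8578   169,246.8624
  Σ                 30,171.2558   204,304.4878
P = 30,171.2558; Macaulay duration = 204,304.4878 / 30,171.2558 = 6.77149 half-year periods = 3.38575 years.
Modified duration = D_Mac / (1 + y) = 3.38575 / 1.02825 = 3.29273 years.

3.29 years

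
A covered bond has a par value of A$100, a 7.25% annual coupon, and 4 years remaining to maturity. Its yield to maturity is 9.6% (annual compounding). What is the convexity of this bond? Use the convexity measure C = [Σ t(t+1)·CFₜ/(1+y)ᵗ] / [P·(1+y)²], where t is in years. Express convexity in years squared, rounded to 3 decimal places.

With y = 0.096:
  t   CF        PV=CF/(1+0.096)^t    t·PV        t(t+1)·PV
  1         7.25         6.6150         6.6150          13.2299
  2         7.25         6.0356        12.0711          36.2133
  3         7.25         5.5069        16.5207          66.0827
  4       107.25        74.3285       297.3138       1,486.5690
  Σ                     92.4859       332.5205       1,602.0949
P = 92.4859.
Convexity = Σ t(t+1)·PV / [P·(1+y)²] = 1,602.0949 / (92.4859 × 1.201216) = 14.42088.

14.421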